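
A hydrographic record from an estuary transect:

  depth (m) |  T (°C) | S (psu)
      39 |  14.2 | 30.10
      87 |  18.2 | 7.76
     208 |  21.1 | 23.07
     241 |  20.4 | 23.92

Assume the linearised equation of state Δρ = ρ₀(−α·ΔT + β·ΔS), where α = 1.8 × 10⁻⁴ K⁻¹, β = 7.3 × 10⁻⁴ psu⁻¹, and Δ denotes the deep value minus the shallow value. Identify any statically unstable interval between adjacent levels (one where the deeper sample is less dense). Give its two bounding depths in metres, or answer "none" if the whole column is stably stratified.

39–87 m

Evaluate Δρ/ρ₀ = −αΔT + βΔS across each adjacent pair:
  39–87 m: −αΔT+βΔS = −(1.8 × 10⁻⁴)(+4.0)+(7.3 × 10⁻⁴)(-22.34) = -0.017 → UNSTABLE
  87–208 m: −αΔT+βΔS = −(1.8 × 10⁻⁴)(+2.9)+(7.3 × 10⁻⁴)(+15.31) = 0.011 → stable
  208–241 m: −αΔT+βΔS = −(1.8 × 10⁻⁴)(-0.7)+(7.3 × 10⁻⁴)(+0.85) = 7.5 × 10⁻⁴ → stable
The 39–87 m interval has Δρ < 0: lighter water underlies denser water.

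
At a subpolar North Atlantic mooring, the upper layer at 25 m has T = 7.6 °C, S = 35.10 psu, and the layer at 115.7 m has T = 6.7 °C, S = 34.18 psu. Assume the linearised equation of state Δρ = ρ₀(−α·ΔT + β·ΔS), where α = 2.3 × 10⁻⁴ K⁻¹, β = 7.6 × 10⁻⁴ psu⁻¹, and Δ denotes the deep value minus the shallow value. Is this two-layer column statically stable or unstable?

ΔT = 6.7 − 7.6 = -0.9 K and ΔS = 34.18 − 35.10 = -0.92 psu (deep − shallow).
−αΔT = 2.07 × 10⁻⁴; βΔS = -6.992 × 10⁻⁴; sum Δρ/ρ₀ = -4.922 × 10⁻⁴.
Δρ/ρ₀ < 0, so Δρ < 0: deeper water is lighter → statically unstable; the column would overturn.

unstable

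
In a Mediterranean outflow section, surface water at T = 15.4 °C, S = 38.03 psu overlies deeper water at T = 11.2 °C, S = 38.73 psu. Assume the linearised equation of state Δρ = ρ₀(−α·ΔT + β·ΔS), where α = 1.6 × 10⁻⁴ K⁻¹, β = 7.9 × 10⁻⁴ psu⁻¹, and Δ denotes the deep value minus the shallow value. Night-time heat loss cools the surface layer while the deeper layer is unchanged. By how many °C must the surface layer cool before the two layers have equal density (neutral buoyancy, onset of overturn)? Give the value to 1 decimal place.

Neutral buoyancy requires Δρ = 0, i.e. −α(T_deep − T_surf′) + β(S_deep − S_surf) = 0.
T_surf′ = T_deep − (β/α)·ΔS = 11.2 − (7.9 × 10⁻⁴/1.6 × 10⁻⁴)·(+0.70) = 7.744 °C.
Cooling required: 15.4 − (7.744) = 7.656 °C.

7.7 °C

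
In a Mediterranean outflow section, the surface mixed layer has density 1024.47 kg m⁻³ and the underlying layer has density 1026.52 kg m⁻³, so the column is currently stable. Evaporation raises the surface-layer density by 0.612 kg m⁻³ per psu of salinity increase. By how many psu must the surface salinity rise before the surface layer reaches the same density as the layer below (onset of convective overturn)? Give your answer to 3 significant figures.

Density deficit of the surface layer: 1026.52 − 1024.47 = 2.05 kg m⁻³.
Required change = 2.05 / 0.612 = 3.35 psu.

3.35 psu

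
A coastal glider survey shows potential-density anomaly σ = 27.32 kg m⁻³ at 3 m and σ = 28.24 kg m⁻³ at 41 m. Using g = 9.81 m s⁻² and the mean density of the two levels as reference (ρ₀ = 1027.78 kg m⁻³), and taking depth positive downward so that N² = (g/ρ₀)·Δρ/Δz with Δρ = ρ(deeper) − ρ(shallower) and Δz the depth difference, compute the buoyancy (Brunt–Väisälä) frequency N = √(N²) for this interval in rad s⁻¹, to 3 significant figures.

Δρ = 1028.24 − 1027.32 = 0.92 kg m⁻³ over Δz = 41 − 3 = 38 m.
N² = (9.81/1027.78) × (0.92/38) = 2.3109 × 10⁻⁴ s⁻².
N = √(2.3109 × 10⁻⁴) = 0.015202 rad s⁻¹ ≈ 0.0152 rad s⁻¹.

0.0152 rad s⁻¹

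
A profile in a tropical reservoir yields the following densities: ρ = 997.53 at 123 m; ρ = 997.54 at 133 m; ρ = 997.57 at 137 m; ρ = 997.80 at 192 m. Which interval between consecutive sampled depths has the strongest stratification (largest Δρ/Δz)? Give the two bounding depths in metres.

133–137 m

Compute the density gradient over each adjacent pair:
  123–133 m: Δρ/Δz = 0.01/10 = 1.0 × 10⁻³ kg m⁻⁴
  133–137 m: Δρ/Δz = 0.03/4 = 7.5 × 10⁻³ kg m⁻⁴
  137–192 m: Δρ/Δz = 0.23/55 = 4.2 × 10⁻³ kg m⁻⁴
The largest gradient is in the 133–137 m interval — the pycnocline.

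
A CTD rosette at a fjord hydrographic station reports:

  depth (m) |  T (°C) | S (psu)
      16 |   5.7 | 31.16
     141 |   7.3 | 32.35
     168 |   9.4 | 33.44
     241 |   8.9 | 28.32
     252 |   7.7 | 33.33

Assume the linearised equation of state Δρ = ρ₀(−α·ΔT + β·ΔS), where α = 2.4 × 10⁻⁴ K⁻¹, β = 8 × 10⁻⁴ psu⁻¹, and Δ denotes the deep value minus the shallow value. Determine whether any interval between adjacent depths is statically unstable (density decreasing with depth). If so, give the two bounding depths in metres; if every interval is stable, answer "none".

168–241 m

Evaluate Δρ/ρ₀ = −αΔT + βΔS across each adjacent pair:
  16–141 m: −αΔT+βΔS = −(2.4 × 10⁻⁴)(+1.6)+(8 × 10⁻⁴)(+1.19) = 5.7 × 10⁻⁴ → stable
  141–168 m: −αΔT+βΔS = −(2.4 × 10⁻⁴)(+2.1)+(8 × 10⁻⁴)(+1.09) = 3.7 × 10⁻⁴ → stable
  168–241 m: −αΔT+βΔS = −(2.4 × 10⁻⁴)(-0.5)+(8 × 10⁻⁴)(-5.12) = -4.0 × 10⁻³ → UNSTABLE
  241–252 m: −αΔT+βΔS = −(2.4 × 10⁻⁴)(-1.2)+(8 × 10⁻⁴)(+5.01) = 4.3 × 10⁻³ → stable
The 168–241 m interval has Δρ < 0: lighter water underlies denser water.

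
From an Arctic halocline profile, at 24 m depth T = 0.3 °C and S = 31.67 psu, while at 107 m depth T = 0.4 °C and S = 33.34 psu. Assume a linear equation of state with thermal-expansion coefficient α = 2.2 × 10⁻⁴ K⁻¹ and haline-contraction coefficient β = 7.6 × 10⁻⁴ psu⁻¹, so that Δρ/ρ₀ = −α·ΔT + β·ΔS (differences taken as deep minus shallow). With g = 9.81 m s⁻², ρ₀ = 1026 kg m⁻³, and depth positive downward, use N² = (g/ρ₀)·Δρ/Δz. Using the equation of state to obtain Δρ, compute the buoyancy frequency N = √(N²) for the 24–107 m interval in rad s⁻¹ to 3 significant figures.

0.0121 rad s⁻¹

ΔT = +0.1 K, ΔS = +1.67 psu (deep − shallow).
Δρ/ρ₀ = −αΔT + βΔS = -2.20 × 10⁻⁵ + 1.2692 × 10⁻³ = 1.2472 × 10⁻³, so Δρ ≈ 1.280 kg m⁻³.
N² = (g/ρ₀)·Δρ/Δz = g·(Δρ/ρ₀)/Δz = 9.81 × 1.2472 × 10⁻³ / 83 = 1.4741 × 10⁻⁴ s⁻².
N = √(1.4741 × 10⁻⁴) = 0.012141 rad s⁻¹ ≈ 0.0121 rad s⁻¹.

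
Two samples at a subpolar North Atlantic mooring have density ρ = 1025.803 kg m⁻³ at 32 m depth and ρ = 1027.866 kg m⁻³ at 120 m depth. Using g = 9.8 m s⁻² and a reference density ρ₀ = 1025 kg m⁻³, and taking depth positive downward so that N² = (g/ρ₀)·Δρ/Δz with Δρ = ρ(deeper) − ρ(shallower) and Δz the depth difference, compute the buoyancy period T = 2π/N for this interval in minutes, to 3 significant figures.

Δρ = 1027.866 − 1025.803 = 2.063 kg m⁻³ over Δz = 120 − 32 = 88 m.
N² = (9.8/1025) × (2.063/88) = 2.2414 × 10⁻⁴ s⁻².
N = √(2.2414 × 10⁻⁴) = 0.014971 rad s⁻¹, so T = 2π/N = 419.69 s = 6.9948 min ≈ 6.99 min.
Since Δρ > 0 the layer is stably stratified.

6.99 min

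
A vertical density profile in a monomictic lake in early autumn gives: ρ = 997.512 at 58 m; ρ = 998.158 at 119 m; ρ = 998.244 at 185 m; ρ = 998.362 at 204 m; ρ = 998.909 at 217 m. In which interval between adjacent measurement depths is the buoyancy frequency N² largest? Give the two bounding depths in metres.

Compute the density gradient over each adjacent pair:
  58–119 m: Δρ/Δz = 0.646/61 = 0.011 kg m⁻⁴
  119–185 m: Δρ/Δz = 0.086/66 = 1.3 × 10⁻³ kg m⁻⁴
  185–204 m: Δρ/Δz = 0.118/19 = 6.2 × 10⁻³ kg m⁻⁴
  204–217 m: Δρ/Δz = 0.547/13 = 0.042 kg m⁻⁴
The largest gradient is in the 204–217 m interval — the pycnocline.

204–217 m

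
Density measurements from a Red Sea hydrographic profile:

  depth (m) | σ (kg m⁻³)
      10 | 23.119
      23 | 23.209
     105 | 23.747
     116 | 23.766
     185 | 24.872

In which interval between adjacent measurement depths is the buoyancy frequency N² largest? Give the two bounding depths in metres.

116–185 m

Compute the density gradient over each adjacent pair:
  10–23 m: Δρ/Δz = 0.090/13 = 6.9 × 10⁻³ kg m⁻⁴
  23–105 m: Δρ/Δz = 0.538/82 = 6.6 × 10⁻³ kg m⁻⁴
  105–116 m: Δρ/Δz = 0.019/11 = 1.7 × 10⁻³ kg m⁻⁴
  116–185 m: Δρ/Δz = 1.106/69 = 0.016 kg m⁻⁴
The largest gradient is in the 116–185 m interval — the pycnocline.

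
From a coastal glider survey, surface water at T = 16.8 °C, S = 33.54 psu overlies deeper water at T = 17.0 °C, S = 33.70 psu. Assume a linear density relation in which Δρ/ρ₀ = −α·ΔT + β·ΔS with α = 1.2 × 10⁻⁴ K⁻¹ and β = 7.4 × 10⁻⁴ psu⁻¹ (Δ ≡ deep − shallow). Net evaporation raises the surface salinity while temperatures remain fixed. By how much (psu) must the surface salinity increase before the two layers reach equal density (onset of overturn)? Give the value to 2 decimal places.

0.13 psu

Neutral buoyancy requires −α(T_deep − T_surf) + β(S_deep − S_surf′) = 0.
S_surf′ = S_deep − (α/β)·ΔT = 33.70 − (1.2 × 10⁻⁴/7.4 × 10⁻⁴)·(+0.2) = 33.6676 psu.
Increase required: 33.6676 − 33.54 = 0.1276 psu.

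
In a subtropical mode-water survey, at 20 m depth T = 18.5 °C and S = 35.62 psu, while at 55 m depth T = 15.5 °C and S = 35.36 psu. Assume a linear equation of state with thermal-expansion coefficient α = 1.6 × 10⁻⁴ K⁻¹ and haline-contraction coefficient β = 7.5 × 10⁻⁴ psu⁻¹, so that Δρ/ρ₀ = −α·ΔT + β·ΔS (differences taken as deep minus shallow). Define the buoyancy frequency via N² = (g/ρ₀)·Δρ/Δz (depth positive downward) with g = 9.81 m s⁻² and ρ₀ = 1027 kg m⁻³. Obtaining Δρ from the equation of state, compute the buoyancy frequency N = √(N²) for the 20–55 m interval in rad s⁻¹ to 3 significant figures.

ΔT = -3.0 K, ΔS = -0.26 psu (deep − shallow).
Δρ/ρ₀ = −αΔT + βΔS = 4.80 × 10⁻⁴ − 1.95 × 10⁻⁴ = 2.85 × 10⁻⁴, so Δρ ≈ 0.2927 kg m⁻³.
N² = (g/ρ₀)·Δρ/Δz = g·(Δρ/ρ₀)/Δz = 9.81 × 2.85 × 10⁻⁴ / 35 = 7.9881 × 10⁻⁵ s⁻².
N = √(7.9881 × 10⁻⁵) = 8.9376 × 10⁻³ rad s⁻¹ ≈ 8.94 × 10⁻³ rad s⁻¹.

8.94 × 10⁻³ rad s⁻¹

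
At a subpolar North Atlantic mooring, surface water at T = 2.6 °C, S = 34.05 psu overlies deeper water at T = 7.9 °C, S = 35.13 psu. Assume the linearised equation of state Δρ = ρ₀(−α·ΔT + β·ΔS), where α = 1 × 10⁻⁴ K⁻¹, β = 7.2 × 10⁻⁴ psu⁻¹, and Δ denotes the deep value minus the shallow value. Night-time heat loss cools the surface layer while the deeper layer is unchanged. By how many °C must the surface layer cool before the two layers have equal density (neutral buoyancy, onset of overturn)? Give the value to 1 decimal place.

Neutral buoyancy requires Δρ = 0, i.e. −α(T_deep − T_surf′) + β(S_deep − S_surf) = 0.
T_surf′ = T_deep − (β/α)·ΔS = 7.9 − (7.2 × 10⁻⁴/1 × 10⁻⁴)·(+1.08) = 0.124 °C.
Cooling required: 2.6 − (0.124) = 2.476 °C.

2.5 °C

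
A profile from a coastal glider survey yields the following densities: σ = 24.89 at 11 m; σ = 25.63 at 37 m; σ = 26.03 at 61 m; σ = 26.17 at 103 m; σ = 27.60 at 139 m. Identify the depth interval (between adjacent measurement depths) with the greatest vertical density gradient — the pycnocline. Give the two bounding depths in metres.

103–139 m

Compute the density gradient over each adjacent pair:
  11–37 m: Δρ/Δz = 0.74/26 = 0.028 kg m⁻⁴
  37–61 m: Δρ/Δz = 0.40/24 = 0.017 kg m⁻⁴
  61–103 m: Δρ/Δz = 0.14/42 = 3.3 × 10⁻³ kg m⁻⁴
  103–139 m: Δρ/Δz = 1.43/36 = 0.040 kg m⁻⁴
The largest gradient is in the 103–139 m interval — the pycnocline.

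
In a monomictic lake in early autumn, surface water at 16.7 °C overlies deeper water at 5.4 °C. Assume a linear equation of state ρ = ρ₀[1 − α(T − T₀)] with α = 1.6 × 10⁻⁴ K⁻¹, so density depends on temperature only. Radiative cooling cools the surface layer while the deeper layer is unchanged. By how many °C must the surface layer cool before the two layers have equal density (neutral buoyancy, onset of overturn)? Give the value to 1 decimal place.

With temperature the only control, equal density requires T_surf′ = T_deep.
T_surf′ = 5.4 °C.
Cooling required: 16.7 − 5.4 = 11.3 °C.

11.3 °C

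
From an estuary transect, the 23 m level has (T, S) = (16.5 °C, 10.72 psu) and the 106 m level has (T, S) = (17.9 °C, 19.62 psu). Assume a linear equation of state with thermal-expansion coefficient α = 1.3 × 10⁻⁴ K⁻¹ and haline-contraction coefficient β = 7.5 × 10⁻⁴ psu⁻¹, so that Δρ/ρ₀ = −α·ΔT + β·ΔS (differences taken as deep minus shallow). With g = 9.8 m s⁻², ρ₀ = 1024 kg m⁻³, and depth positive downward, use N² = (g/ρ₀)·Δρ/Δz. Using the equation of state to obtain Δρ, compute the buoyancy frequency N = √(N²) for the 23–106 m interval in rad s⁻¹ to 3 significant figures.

ΔT = +1.4 K, ΔS = +8.90 psu (deep − shallow).
Δρ/ρ₀ = −αΔT + βΔS = -1.82 × 10⁻⁴ + 6.675 × 10⁻³ = 6.493 × 10⁻³, so Δρ ≈ 6.649 kg m⁻³.
N² = (g/ρ₀)·Δρ/Δz = g·(Δρ/ρ₀)/Δz = 9.8 × 6.493 × 10⁻³ / 83 = 7.6664 × 10⁻⁴ s⁻².
N = √(7.6664 × 10⁻⁴) = 0.027688 rad s⁻¹ ≈ 0.0277 rad s⁻¹.

0.0277 rad s⁻¹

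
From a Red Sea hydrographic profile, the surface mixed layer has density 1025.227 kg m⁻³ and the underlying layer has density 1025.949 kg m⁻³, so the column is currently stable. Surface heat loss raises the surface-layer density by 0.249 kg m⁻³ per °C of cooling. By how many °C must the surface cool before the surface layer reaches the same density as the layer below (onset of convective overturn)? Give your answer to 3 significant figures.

2.90 °C

Density deficit of the surface layer: 1025.949 − 1025.227 = 0.722 kg m⁻³.
Required change = 0.722 / 0.249 = 2.90 °C.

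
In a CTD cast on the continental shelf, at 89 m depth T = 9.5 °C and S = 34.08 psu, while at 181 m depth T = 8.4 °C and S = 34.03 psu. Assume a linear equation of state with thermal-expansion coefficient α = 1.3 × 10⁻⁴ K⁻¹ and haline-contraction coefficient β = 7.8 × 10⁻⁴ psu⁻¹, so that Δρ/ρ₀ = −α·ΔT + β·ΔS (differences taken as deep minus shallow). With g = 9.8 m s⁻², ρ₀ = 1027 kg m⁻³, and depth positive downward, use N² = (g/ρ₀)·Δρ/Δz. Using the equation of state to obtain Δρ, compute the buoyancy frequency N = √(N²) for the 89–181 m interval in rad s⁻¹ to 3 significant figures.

ΔT = -1.1 K, ΔS = -0.05 psu (deep − shallow).
Δρ/ρ₀ = −αΔT + βΔS = 1.43 × 10⁻⁴ − 3.90 × 10⁻⁵ = 1.04 × 10⁻⁴, so Δρ ≈ 0.1068 kg m⁻³.
N² = (g/ρ₀)·Δρ/Δz = g·(Δρ/ρ₀)/Δz = 9.8 × 1.04 × 10⁻⁴ / 92 = 1.1078 × 10⁻⁵ s⁻².
N = √(1.1078 × 10⁻⁵) = 3.3284 × 10⁻³ rad s⁻¹ ≈ 3.33 × 10⁻³ rad s⁻¹.

3.33 × 10⁻³ rad s⁻¹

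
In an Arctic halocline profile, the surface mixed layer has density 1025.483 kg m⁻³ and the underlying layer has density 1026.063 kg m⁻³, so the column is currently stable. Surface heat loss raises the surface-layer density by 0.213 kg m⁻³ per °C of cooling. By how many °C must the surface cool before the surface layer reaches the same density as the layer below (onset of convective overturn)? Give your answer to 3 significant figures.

2.72 °C

Density deficit of the surface layer: 1026.063 − 1025.483 = 0.58 kg m⁻³.
Required change = 0.58 / 0.213 = 2.72 °C.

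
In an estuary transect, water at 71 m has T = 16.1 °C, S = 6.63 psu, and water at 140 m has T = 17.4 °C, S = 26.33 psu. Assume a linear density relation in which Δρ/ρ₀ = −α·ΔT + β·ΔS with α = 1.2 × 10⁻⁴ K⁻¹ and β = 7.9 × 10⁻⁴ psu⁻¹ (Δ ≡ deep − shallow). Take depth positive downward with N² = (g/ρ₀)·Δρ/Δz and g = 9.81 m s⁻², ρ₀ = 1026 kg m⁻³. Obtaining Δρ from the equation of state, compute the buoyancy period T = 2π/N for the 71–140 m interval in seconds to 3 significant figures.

134 s

ΔT = +1.3 K, ΔS = +19.70 psu (deep − shallow).
Δρ/ρ₀ = −αΔT + βΔS = -1.56 × 10⁻⁴ + 0.015563 = 0.015407, so Δρ ≈ 15.81 kg m⁻³.
N² = (g/ρ₀)·Δρ/Δz = g·(Δρ/ρ₀)/Δz = 9.81 × 0.015407 / 69 = 2.1905 × 10⁻³ s⁻².
N = √(2.1905 × 10⁻³) = 0.046803 rad s⁻¹ → T = 2π/N = 134.25 s ≈ 134 s.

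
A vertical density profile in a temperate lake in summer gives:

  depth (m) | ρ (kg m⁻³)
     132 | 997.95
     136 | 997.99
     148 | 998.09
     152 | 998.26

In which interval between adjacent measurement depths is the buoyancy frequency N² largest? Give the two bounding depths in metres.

Compute the density gradient over each adjacent pair:
  132–136 m: Δρ/Δz = 0.04/4 = 0.010 kg m⁻⁴
  136–148 m: Δρ/Δz = 0.10/12 = 8.3 × 10⁻³ kg m⁻⁴
  148–152 m: Δρ/Δz = 0.17/4 = 0.043 kg m⁻⁴
The largest gradient is in the 148–152 m interval — the pycnocline.

148–152 m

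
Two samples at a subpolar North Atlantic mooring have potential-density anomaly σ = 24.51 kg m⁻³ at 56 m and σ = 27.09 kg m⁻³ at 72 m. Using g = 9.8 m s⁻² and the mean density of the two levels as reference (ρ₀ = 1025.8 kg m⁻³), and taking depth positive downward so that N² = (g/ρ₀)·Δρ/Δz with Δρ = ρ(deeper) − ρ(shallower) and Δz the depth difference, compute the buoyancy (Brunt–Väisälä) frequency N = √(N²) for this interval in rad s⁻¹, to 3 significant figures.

Δρ = 1027.09 − 1024.51 = 2.58 kg m⁻³ over Δz = 72 − 56 = 16 m.
N² = (9.8/1025.8) × (2.58/16) = 1.5405 × 10⁻³ s⁻².
N = √(1.5405 × 10⁻³) = 0.039249 rad s⁻¹ ≈ 0.0392 rad s⁻¹.

0.0392 rad s⁻¹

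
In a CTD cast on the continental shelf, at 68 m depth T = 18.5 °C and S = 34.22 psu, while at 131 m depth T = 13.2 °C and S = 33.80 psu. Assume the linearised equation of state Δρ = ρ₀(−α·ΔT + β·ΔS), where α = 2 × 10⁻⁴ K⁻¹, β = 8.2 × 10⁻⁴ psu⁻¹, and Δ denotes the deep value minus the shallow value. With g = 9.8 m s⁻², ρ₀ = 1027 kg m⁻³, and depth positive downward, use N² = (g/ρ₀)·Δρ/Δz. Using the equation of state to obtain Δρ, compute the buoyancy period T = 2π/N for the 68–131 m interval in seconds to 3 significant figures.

ΔT = -5.3 K, ΔS = -0.42 psu (deep − shallow).
Δρ/ρ₀ = −αΔT + βΔS = 1.06 × 10⁻³ − 3.444 × 10⁻⁴ = 7.156 × 10⁻⁴, so Δρ ≈ 0.7349 kg m⁻³.
N² = (g/ρ₀)·Δρ/Δz = g·(Δρ/ρ₀)/Δz = 9.8 × 7.156 × 10⁻⁴ / 63 = 1.1132 × 10⁻⁴ s⁻².
N = √(1.1132 × 10⁻⁴) = 0.010551 rad s⁻¹ → T = 2π/N = 595.51 s ≈ 596 s.

596 s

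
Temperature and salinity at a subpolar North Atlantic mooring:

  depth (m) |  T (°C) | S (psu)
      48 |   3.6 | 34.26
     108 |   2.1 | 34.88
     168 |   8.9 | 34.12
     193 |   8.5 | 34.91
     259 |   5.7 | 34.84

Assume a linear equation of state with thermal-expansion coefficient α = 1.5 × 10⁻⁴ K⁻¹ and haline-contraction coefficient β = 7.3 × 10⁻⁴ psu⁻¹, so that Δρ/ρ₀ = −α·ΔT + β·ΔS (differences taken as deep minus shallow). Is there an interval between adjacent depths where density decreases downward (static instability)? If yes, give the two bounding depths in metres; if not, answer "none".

Evaluate Δρ/ρ₀ = −αΔT + βΔS across each adjacent pair:
  48–108 m: −αΔT+βΔS = −(1.5 × 10⁻⁴)(-1.5)+(7.3 × 10⁻⁴)(+0.62) = 6.8 × 10⁻⁴ → stable
  108–168 m: −αΔT+βΔS = −(1.5 × 10⁻⁴)(+6.8)+(7.3 × 10⁻⁴)(-0.76) = -1.6 × 10⁻³ → UNSTABLE
  168–193 m: −αΔT+βΔS = −(1.5 × 10⁻⁴)(-0.4)+(7.3 × 10⁻⁴)(+0.79) = 6.4 × 10⁻⁴ → stable
  193–259 m: −αΔT+βΔS = −(1.5 × 10⁻⁴)(-2.8)+(7.3 × 10⁻⁴)(-0.07) = 3.7 × 10⁻⁴ → stable
The 108–168 m interval has Δρ < 0: lighter water underlies denser water.

108–168 m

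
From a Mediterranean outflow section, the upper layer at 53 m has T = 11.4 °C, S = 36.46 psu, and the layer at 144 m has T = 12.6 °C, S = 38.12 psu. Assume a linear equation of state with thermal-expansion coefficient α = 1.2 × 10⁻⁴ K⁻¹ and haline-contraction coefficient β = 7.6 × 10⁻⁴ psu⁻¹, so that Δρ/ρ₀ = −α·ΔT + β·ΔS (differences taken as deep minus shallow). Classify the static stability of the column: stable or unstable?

stable

ΔT = 12.6 − 11.4 = +1.2 K and ΔS = 38.12 − 36.46 = +1.66 psu (deep − shallow).
−αΔT = -1.44 × 10⁻⁴; βΔS = 1.2616 × 10⁻³; sum Δρ/ρ₀ = 1.1176 × 10⁻³.
Δρ/ρ₀ > 0, so Δρ > 0: deeper water is denser → statically stable.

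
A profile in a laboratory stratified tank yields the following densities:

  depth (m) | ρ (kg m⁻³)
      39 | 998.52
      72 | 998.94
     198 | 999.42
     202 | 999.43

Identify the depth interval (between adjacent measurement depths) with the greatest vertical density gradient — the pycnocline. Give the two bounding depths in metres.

39–72 m

Compute the density gradient over each adjacent pair:
  39–72 m: Δρ/Δz = 0.42/33 = 0.013 kg m⁻⁴
  72–198 m: Δρ/Δz = 0.48/126 = 3.8 × 10⁻³ kg m⁻⁴
  198–202 m: Δρ/Δz = 0.01/4 = 2.5 × 10⁻³ kg m⁻⁴
The largest gradient is in the 39–72 m interval — the pycnocline.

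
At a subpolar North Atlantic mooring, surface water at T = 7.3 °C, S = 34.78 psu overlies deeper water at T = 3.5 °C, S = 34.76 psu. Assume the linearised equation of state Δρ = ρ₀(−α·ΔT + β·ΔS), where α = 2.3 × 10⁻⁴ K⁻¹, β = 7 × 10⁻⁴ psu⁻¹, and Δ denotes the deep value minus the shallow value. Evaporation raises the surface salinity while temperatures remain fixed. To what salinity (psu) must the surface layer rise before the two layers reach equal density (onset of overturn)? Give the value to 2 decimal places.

Neutral buoyancy requires −α(T_deep − T_surf) + β(S_deep − S_surf′) = 0.
S_surf′ = S_deep − (α/β)·ΔT = 34.76 − (2.3 × 10⁻⁴/7 × 10⁻⁴)·(-3.8) = 36.0086 psu.
Increase required: 36.0086 − 34.78 = 1.2286 psu.

36.01 psu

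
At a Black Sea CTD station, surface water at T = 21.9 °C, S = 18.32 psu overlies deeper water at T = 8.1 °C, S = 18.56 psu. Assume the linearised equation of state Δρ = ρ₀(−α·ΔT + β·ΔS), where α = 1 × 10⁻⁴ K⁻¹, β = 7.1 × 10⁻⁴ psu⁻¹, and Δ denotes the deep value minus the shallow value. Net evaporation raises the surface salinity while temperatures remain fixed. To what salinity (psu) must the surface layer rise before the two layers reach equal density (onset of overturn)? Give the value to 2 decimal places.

20.50 psu

Neutral buoyancy requires −α(T_deep − T_surf) + β(S_deep − S_surf′) = 0.
S_surf′ = S_deep − (α/β)·ΔT = 18.56 − (1 × 10⁻⁴/7.1 × 10⁻⁴)·(-13.8) = 20.5037 psu.
Increase required: 20.5037 − 18.32 = 2.1837 psu.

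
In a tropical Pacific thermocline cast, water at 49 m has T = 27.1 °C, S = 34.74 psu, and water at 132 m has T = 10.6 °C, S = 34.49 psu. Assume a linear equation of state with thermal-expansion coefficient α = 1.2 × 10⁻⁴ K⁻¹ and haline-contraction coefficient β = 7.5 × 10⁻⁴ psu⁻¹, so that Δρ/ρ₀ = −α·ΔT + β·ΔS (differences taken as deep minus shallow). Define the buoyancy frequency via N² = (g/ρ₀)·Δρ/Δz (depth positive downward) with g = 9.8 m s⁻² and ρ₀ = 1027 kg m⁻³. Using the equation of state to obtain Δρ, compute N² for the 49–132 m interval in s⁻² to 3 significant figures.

2.12 × 10⁻⁴ s⁻²

ΔT = -16.5 K, ΔS = -0.25 psu (deep − shallow).
Δρ/ρ₀ = −αΔT + βΔS = 1.98 × 10⁻³ − 1.875 × 10⁻⁴ = 1.7925 × 10⁻³, so Δρ ≈ 1.841 kg m⁻³.
N² = (g/ρ₀)·Δρ/Δz = g·(Δρ/ρ₀)/Δz = 9.8 × 1.7925 × 10⁻³ / 83 = 2.1164 × 10⁻⁴ s⁻² ≈ 2.12 × 10⁻⁴ s⁻².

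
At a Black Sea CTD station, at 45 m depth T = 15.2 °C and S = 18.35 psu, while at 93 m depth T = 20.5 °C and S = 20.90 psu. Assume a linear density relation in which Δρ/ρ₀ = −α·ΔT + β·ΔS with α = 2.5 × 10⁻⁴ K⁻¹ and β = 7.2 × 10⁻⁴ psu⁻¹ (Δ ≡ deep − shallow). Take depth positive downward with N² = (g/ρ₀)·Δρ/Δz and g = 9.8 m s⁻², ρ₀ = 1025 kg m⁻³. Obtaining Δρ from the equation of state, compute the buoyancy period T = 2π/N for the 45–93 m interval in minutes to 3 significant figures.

ΔT = +5.3 K, ΔS = +2.55 psu (deep − shallow).
Δρ/ρ₀ = −αΔT + βΔS = -1.325 × 10⁻³ + 1.836 × 10⁻³ = 5.11 × 10⁻⁴, so Δρ ≈ 0.5238 kg m⁻³.
N² = (g/ρ₀)·Δρ/Δz = g·(Δρ/ρ₀)/Δz = 9.8 × 5.11 × 10⁻⁴ / 48 = 1.0433 × 10⁻⁴ s⁻².
N = √(1.0433 × 10⁻⁴) = 0.010214 rad s⁻¹ → T = 2π/N = 615.15 s = 10.252 min ≈ 10.3 min.

10.3 min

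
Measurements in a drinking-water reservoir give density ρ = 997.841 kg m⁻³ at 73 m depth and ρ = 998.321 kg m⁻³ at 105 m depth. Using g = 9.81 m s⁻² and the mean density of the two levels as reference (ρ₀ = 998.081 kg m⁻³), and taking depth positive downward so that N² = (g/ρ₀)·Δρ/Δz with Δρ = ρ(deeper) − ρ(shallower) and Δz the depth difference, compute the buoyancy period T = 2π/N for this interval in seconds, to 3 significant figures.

517 s

Δρ = 998.321 − 997.841 = 0.480 kg m⁻³ over Δz = 105 − 73 = 32 m.
N² = (9.81/998.081) × (0.480/32) = 1.4743 × 10⁻⁴ s⁻².
N = √(1.4743 × 10⁻⁴) = 0.012142 rad s⁻¹, so T = 2π/N = 517.48 s ≈ 517 s.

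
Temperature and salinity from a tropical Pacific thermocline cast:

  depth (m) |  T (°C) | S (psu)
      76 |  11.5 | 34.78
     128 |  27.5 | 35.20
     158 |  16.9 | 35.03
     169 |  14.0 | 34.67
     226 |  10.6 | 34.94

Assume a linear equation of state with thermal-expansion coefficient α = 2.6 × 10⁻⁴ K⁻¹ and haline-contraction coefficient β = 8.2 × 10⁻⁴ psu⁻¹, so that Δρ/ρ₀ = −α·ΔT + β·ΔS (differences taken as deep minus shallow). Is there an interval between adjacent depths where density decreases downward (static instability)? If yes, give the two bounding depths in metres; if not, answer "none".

Evaluate Δρ/ρ₀ = −αΔT + βΔS across each adjacent pair:
  76–128 m: −αΔT+βΔS = −(2.6 × 10⁻⁴)(+16.0)+(8.2 × 10⁻⁴)(+0.42) = -3.8 × 10⁻³ → UNSTABLE
  128–158 m: −αΔT+βΔS = −(2.6 × 10⁻⁴)(-10.6)+(8.2 × 10⁻⁴)(-0.17) = 2.6 × 10⁻³ → stable
  158–169 m: −αΔT+βΔS = −(2.6 × 10⁻⁴)(-2.9)+(8.2 × 10⁻⁴)(-0.36) = 4.6 × 10⁻⁴ → stable
  169–226 m: −αΔT+βΔS = −(2.6 × 10⁻⁴)(-3.4)+(8.2 × 10⁻⁴)(+0.27) = 1.1 × 10⁻³ → stable
The 76–128 m interval has Δρ < 0: lighter water underlies denser water.

76–128 m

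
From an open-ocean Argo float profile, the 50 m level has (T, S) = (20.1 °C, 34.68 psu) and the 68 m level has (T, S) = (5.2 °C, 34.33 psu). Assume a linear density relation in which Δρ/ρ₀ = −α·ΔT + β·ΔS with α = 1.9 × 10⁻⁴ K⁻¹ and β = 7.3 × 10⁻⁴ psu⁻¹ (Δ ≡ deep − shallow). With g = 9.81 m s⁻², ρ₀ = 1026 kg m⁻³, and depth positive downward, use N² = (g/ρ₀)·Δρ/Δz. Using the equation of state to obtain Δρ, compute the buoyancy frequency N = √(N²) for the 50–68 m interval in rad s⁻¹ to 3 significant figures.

0.0375 rad s⁻¹

ΔT = -14.9 K, ΔS = -0.35 psu (deep − shallow).
Δρ/ρ₀ = −αΔT + βΔS = 2.831 × 10⁻³ − 2.555 × 10⁻⁴ = 2.5755 × 10⁻³, so Δρ ≈ 2.642 kg m⁻³.
N² = (g/ρ₀)·Δρ/Δz = g·(Δρ/ρ₀)/Δz = 9.81 × 2.5755 × 10⁻³ / 18 = 1.4036 × 10⁻³ s⁻².
N = √(1.4036 × 10⁻³) = 0.037465 rad s⁻¹ ≈ 0.0375 rad s⁻¹.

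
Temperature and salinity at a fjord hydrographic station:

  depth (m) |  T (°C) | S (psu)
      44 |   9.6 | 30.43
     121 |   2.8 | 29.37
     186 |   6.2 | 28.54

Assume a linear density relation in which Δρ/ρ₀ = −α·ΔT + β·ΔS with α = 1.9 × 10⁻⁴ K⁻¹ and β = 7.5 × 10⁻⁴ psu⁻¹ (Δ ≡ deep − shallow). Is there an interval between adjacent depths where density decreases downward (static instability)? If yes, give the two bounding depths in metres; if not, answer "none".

121–186 m

Evaluate Δρ/ρ₀ = −αΔT + βΔS across each adjacent pair:
  44–121 m: −αΔT+βΔS = −(1.9 × 10⁻⁴)(-6.8)+(7.5 × 10⁻⁴)(-1.06) = 5.0 × 10⁻⁴ → stable
  121–186 m: −αΔT+βΔS = −(1.9 × 10⁻⁴)(+3.4)+(7.5 × 10⁻⁴)(-0.83) = -1.3 × 10⁻³ → UNSTABLE
The 121–186 m interval has Δρ < 0: lighter water underlies denser water.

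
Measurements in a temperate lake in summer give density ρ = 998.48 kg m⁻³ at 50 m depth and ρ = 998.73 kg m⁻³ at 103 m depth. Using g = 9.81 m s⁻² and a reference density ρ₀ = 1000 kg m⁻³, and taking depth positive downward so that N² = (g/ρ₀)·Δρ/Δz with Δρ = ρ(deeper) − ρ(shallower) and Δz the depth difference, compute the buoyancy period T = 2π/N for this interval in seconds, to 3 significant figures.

Δρ = 998.73 − 998.48 = 0.25 kg m⁻³ over Δz = 103 − 50 = 53 m.
N² = (9.81/1000) × (0.25/53) = 4.6274 × 10⁻⁵ s⁻².
N = √(4.6274 × 10⁻⁵) = 6.8025 × 10⁻³ rad s⁻¹, so T = 2π/N = 923.66 s ≈ 924 s.
N² > 0, so the interval is statically stable.

924 s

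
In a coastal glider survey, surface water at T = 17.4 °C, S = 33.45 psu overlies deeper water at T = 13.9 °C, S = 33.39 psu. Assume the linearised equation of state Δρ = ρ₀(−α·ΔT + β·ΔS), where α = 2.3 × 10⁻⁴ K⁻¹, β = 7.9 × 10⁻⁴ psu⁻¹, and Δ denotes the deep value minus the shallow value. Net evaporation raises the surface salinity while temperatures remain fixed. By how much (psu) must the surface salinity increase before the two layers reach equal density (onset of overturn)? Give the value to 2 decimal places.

Neutral buoyancy requires −α(T_deep − T_surf) + β(S_deep − S_surf′) = 0.
S_surf′ = S_deep − (α/β)·ΔT = 33.39 − (2.3 × 10⁻⁴/7.9 × 10⁻⁴)·(-3.5) = 34.4090 psu.
Increase required: 34.4090 − 33.45 = 0.9590 psu.

0.96 psu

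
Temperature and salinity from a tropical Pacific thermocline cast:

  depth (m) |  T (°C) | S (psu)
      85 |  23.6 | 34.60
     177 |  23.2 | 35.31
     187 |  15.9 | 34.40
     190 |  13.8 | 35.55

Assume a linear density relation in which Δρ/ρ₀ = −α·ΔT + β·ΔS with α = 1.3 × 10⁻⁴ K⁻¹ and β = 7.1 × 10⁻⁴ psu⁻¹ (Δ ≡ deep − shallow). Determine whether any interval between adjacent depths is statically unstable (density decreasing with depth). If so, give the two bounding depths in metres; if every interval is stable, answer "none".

Evaluate Δρ/ρ₀ = −αΔT + βΔS across each adjacent pair:
  85–177 m: −αΔT+βΔS = −(1.3 × 10⁻⁴)(-0.4)+(7.1 × 10⁻⁴)(+0.71) = 5.6 × 10⁻⁴ → stable
  177–187 m: −αΔT+βΔS = −(1.3 × 10⁻⁴)(-7.3)+(7.1 × 10⁻⁴)(-0.91) = 3.0 × 10⁻⁴ → stable
  187–190 m: −αΔT+βΔS = −(1.3 × 10⁻⁴)(-2.1)+(7.1 × 10⁻⁴)(+1.15) = 1.1 × 10⁻³ → stable
Every interval has Δρ > 0: the column is stably stratified throughout.

none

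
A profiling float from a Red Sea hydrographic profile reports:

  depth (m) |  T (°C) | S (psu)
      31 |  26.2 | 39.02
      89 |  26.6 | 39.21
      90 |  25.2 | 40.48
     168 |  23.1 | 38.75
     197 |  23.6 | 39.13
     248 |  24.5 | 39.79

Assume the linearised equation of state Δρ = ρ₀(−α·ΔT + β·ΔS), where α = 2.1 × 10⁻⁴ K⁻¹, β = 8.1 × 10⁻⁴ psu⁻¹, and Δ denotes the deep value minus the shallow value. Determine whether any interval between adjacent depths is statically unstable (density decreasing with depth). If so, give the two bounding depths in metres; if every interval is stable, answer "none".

Evaluate Δρ/ρ₀ = −αΔT + βΔS across each adjacent pair:
  31–89 m: −αΔT+βΔS = −(2.1 × 10⁻⁴)(+0.4)+(8.1 × 10⁻⁴)(+0.19) = 7.0 × 10⁻⁵ → stable
  89–90 m: −αΔT+βΔS = −(2.1 × 10⁻⁴)(-1.4)+(8.1 × 10⁻⁴)(+1.27) = 1.3 × 10⁻³ → stable
  90–168 m: −αΔT+βΔS = −(2.1 × 10⁻⁴)(-2.1)+(8.1 × 10⁻⁴)(-1.73) = -9.6 × 10⁻⁴ → UNSTABLE
  168–197 m: −αΔT+βΔS = −(2.1 × 10⁻⁴)(+0.5)+(8.1 × 10⁻⁴)(+0.38) = 2.0 × 10⁻⁴ → stable
  197–248 m: −αΔT+βΔS = −(2.1 × 10⁻⁴)(+0.9)+(8.1 × 10⁻⁴)(+0.66) = 3.5 × 10⁻⁴ → stable
The 90–168 m interval has Δρ < 0: lighter water underlies denser water.

90–168 m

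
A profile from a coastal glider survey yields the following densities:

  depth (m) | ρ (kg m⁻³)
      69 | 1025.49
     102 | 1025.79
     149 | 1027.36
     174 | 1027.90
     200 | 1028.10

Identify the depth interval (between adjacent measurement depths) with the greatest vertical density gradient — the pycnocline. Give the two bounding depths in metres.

Compute the density gradient over each adjacent pair:
  69–102 m: Δρ/Δz = 0.30/33 = 9.1 × 10⁻³ kg m⁻⁴
  102–149 m: Δρ/Δz = 1.57/47 = 0.033 kg m⁻⁴
  149–174 m: Δρ/Δz = 0.54/25 = 0.022 kg m⁻⁴
  174–200 m: Δρ/Δz = 0.20/26 = 7.7 × 10⁻³ kg m⁻⁴
The largest gradient is in the 102–149 m interval — the pycnocline.

102–149 m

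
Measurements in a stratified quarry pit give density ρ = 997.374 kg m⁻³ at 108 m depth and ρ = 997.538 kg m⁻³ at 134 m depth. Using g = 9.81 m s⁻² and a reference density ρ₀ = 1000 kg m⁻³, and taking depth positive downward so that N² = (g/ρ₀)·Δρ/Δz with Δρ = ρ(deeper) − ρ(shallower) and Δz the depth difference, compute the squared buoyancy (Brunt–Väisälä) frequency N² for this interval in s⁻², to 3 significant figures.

Δρ = 997.538 − 997.374 = 0.164 kg m⁻³ over Δz = 134 − 108 = 26 m.
N² = (9.81/1000) × (0.164/26) = 6.1878 × 10⁻⁵ s⁻² ≈ 6.19 × 10⁻⁵ s⁻².

6.19 × 10⁻⁵ s⁻²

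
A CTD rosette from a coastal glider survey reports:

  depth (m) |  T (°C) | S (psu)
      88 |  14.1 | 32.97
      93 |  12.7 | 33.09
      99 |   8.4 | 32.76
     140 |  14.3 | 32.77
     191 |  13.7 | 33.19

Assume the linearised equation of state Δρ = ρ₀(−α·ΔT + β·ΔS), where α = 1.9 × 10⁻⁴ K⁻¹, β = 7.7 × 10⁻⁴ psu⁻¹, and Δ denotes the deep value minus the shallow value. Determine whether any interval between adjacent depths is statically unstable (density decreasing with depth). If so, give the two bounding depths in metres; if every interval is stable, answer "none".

Evaluate Δρ/ρ₀ = −αΔT + βΔS across each adjacent pair:
  88–93 m: −αΔT+βΔS = −(1.9 × 10⁻⁴)(-1.4)+(7.7 × 10⁻⁴)(+0.12) = 3.6 × 10⁻⁴ → stable
  93–99 m: −αΔT+βΔS = −(1.9 × 10⁻⁴)(-4.3)+(7.7 × 10⁻⁴)(-0.33) = 5.6 × 10⁻⁴ → stable
  99–140 m: −αΔT+βΔS = −(1.9 × 10⁻⁴)(+5.9)+(7.7 × 10⁻⁴)(+0.01) = -1.1 × 10⁻³ → UNSTABLE
  140–191 m: −αΔT+βΔS = −(1.9 × 10⁻⁴)(-0.6)+(7.7 × 10⁻⁴)(+0.42) = 4.4 × 10⁻⁴ → stable
The 99–140 m interval has Δρ < 0: lighter water underlies denser water.

99–140 m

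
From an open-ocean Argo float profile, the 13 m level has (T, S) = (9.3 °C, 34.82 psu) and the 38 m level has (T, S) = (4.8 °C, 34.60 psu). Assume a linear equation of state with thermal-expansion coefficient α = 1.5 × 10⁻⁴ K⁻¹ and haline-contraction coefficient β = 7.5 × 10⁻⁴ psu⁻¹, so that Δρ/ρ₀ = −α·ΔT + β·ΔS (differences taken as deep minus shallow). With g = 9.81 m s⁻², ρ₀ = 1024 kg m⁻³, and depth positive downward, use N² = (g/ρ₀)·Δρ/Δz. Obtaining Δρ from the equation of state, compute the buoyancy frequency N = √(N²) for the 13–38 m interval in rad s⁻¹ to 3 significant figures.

0.0141 rad s⁻¹

ΔT = -4.5 K, ΔS = -0.22 psu (deep − shallow).
Δρ/ρ₀ = −αΔT + βΔS = 6.75 × 10⁻⁴ − 1.65 × 10⁻⁴ = 5.10 × 10⁻⁴, so Δρ ≈ 0.5222 kg m⁻³.
N² = (g/ρ₀)·Δρ/Δz = g·(Δρ/ρ₀)/Δz = 9.81 × 5.10 × 10⁻⁴ / 25 = 2.0012 × 10⁻⁴ s⁻².
N = √(2.0012 × 10⁻⁴) = 0.014146 rad s⁻¹ ≈ 0.0141 rad s⁻¹.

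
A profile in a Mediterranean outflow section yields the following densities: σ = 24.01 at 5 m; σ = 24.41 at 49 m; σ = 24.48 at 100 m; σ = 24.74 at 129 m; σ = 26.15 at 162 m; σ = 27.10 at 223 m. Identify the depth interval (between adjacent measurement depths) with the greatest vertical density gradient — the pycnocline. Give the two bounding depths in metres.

Compute the density gradient over each adjacent pair:
  5–49 m: Δρ/Δz = 0.40/44 = 9.1 × 10⁻³ kg m⁻⁴
  49–100 m: Δρ/Δz = 0.07/51 = 1.4 × 10⁻³ kg m⁻⁴
  100–129 m: Δρ/Δz = 0.26/29 = 9.0 × 10⁻³ kg m⁻⁴
  129–162 m: Δρ/Δz = 1.41/33 = 0.043 kg m⁻⁴
  162–223 m: Δρ/Δz = 0.95/61 = 0.016 kg m⁻⁴
The largest gradient is in the 129–162 m interval — the pycnocline.

129–162 m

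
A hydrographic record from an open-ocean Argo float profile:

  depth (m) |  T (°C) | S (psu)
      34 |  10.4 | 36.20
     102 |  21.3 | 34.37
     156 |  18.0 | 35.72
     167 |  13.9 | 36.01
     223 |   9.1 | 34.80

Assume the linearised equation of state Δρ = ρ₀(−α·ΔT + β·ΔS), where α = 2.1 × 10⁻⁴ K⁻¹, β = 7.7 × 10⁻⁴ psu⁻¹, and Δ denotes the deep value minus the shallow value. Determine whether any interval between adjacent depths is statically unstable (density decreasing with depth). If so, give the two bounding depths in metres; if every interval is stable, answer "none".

34–102 m

Evaluate Δρ/ρ₀ = −αΔT + βΔS across each adjacent pair:
  34–102 m: −αΔT+βΔS = −(2.1 × 10⁻⁴)(+10.9)+(7.7 × 10⁻⁴)(-1.83) = -3.7 × 10⁻³ → UNSTABLE
  102–156 m: −αΔT+βΔS = −(2.1 × 10⁻⁴)(-3.3)+(7.7 × 10⁻⁴)(+1.35) = 1.7 × 10⁻³ → stable
  156–167 m: −αΔT+βΔS = −(2.1 × 10⁻⁴)(-4.1)+(7.7 × 10⁻⁴)(+0.29) = 1.1 × 10⁻³ → stable
  167–223 m: −αΔT+βΔS = −(2.1 × 10⁻⁴)(-4.8)+(7.7 × 10⁻⁴)(-1.21) = 7.6 × 10⁻⁵ → stable
The 34–102 m interval has Δρ < 0: lighter water underlies denser water.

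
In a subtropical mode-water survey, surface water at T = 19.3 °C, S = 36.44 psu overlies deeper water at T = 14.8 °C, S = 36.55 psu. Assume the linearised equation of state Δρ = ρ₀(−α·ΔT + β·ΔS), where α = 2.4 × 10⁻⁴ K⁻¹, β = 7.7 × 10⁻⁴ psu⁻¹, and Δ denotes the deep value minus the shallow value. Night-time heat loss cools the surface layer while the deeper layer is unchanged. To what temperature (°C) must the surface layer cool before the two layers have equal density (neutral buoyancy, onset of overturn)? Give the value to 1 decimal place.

Neutral buoyancy requires Δρ = 0, i.e. −α(T_deep − T_surf′) + β(S_deep − S_surf) = 0.
T_surf′ = T_deep − (β/α)·ΔS = 14.8 − (7.7 × 10⁻⁴/2.4 × 10⁻⁴)·(+0.11) = 14.447 °C.
Cooling required: 19.3 − (14.447) = 4.853 °C.

14.4 °C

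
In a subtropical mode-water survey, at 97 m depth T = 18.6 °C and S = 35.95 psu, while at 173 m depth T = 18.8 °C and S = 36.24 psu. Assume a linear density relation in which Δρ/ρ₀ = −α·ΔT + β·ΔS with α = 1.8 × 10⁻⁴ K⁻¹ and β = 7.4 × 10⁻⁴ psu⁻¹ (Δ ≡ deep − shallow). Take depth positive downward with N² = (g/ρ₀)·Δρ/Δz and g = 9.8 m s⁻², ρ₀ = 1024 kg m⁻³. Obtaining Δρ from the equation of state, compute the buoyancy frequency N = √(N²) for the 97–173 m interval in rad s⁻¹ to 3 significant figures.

ΔT = +0.2 K, ΔS = +0.29 psu (deep − shallow).
Δρ/ρ₀ = −αΔT + βΔS = -3.60 × 10⁻⁵ + 2.146 × 10⁻⁴ = 1.786 × 10⁻⁴, so Δρ ≈ 0.1829 kg m⁻³.
N² = (g/ρ₀)·Δρ/Δz = g·(Δρ/ρ₀)/Δz = 9.8 × 1.786 × 10⁻⁴ / 76 = 2.3030 × 10⁻⁵ s⁻².
N = √(2.3030 × 10⁻⁵) = 4.7990 × 10⁻³ rad s⁻¹ ≈ 4.80 × 10⁻³ rad s⁻¹.

4.80 × 10⁻³ rad s⁻¹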